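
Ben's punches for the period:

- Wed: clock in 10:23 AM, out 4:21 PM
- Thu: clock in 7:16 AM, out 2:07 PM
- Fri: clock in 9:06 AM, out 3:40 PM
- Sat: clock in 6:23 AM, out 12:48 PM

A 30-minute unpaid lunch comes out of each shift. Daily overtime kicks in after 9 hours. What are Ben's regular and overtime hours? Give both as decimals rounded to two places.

Wed: 10:23 AM–4:21 PM = 5 h 58 min; less 30 min break → 5 h 28 min
Thu: 7:16 AM–2:07 PM = 6 h 51 min; less 30 min break → 6 h 21 min
Fri: 9:06 AM–3:40 PM = 6 h 34 min; less 30 min break → 6 h 4 min
Sat: 6:23 AM–12:48 PM = 6 h 25 min; less 30 min break → 5 h 55 min
Wed reg 5 h 28 min / OT 0 h 0 min; Thu reg 6 h 21 min / OT 0 h 0 min; Fri reg 6 h 4 min / OT 0 h 0 min; Sat reg 5 h 55 min / OT 0 h 0 min.
Totals: regular 23 h 48 min, overtime 0 h 0 min.

Regular 23.80 hours, overtime 0.00 hours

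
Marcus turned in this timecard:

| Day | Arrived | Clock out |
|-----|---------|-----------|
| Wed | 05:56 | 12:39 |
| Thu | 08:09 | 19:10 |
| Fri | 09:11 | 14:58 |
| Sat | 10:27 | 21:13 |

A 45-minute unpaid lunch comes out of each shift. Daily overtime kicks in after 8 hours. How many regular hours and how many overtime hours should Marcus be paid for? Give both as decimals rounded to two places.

Wed: 05:56–12:39 = 6 h 43 min; less 45 min break → 5 h 58 min
Thu: 08:09–19:10 = 11 h 1 min; less 45 min break → 10 h 16 min
Fri: 09:11–14:58 = 5 h 47 min; less 45 min break → 5 h 2 min
Sat: 10:27–21:13 = 10 h 46 min; less 45 min break → 10 h 1 min
Wed reg 5 h 58 min / OT 0 h 0 min; Thu reg 8 h 0 min / OT 2 h 16 min; Fri reg 5 h 2 min / OT 0 h 0 min; Sat reg 8 h 0 min / OT 2 h 1 min.
Totals: regular 27 h 0 min, overtime 4 h 17 min.

Regular 27.00 hours, overtime 4.28 hours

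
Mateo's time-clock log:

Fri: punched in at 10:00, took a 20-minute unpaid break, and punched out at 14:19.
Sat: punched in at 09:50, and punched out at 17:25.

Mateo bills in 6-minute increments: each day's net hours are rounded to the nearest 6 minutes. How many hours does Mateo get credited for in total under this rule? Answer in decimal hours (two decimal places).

Fri: 10:00–14:19 = 4 h 19 min − 20 min = 3 h 59 min → rounds to 4 h 0 min
Sat: 09:50–17:25 = 7 h 35 min → rounds to 7 h 36 min
Total credited: 11 h 36 min.

11.60 hours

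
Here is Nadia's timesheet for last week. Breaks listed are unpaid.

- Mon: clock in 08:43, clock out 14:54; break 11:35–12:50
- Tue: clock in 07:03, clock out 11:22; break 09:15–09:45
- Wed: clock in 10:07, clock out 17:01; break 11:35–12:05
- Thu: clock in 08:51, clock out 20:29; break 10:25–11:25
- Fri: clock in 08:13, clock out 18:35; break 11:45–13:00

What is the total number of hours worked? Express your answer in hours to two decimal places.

Mon: 08:43–14:54 = 6 h 11 min; less 75 min break → 4 h 56 min
Tue: 07:03–11:22 = 4 h 19 min; less 30 min break → 3 h 49 min
Wed: 10:07–17:01 = 6 h 54 min; less 30 min break → 6 h 24 min
Thu: 08:51–20:29 = 11 h 38 min; less 60 min break → 10 h 38 min
Fri: 08:13–18:35 = 10 h 22 min; less 75 min break → 9 h 7 min
Total: 4 h 56 min + 3 h 49 min + 6 h 24 min + 10 h 38 min + 9 h 7 min = 34 h 54 min.

34.90 hours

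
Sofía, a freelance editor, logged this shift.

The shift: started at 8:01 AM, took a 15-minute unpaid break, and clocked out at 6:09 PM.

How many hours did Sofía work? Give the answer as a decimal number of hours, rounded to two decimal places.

The shift: 8:01 AM–6:09 PM = 10 h 8 min; less 15 min break → 9 h 53 min

9.88 hours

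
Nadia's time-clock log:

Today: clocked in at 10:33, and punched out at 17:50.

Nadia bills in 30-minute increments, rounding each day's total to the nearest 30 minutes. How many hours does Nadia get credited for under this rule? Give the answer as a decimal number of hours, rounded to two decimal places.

Today: 10:33–17:50 = 7 h 17 min → rounds to 7 h 30 min

7.50 hours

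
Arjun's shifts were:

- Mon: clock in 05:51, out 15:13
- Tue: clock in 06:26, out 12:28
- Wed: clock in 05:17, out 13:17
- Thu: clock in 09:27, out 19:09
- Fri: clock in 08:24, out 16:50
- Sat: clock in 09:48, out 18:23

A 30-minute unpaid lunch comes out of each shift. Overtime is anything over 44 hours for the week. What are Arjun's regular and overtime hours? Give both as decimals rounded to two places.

Mon: 05:51–15:13 = 9 h 22 min; less 30 min break → 8 h 52 min
Tue: 06:26–12:28 = 6 h 2 min; less 30 min break → 5 h 32 min
Wed: 05:17–13:17 = 8 h 0 min; less 30 min break → 7 h 30 min
Thu: 09:27–19:09 = 9 h 42 min; less 30 min break → 9 h 12 min
Fri: 08:24–16:50 = 8 h 26 min; less 30 min break → 7 h 56 min
Sat: 09:48–18:23 = 8 h 35 min; less 30 min break → 8 h 5 min
Total worked: 47 h 7 min = 47.12 h.
Threshold 44 h → overtime 3 h 7 min, regular 44 h 0 min.

Regular 44.00 hours, overtime 3.12 hours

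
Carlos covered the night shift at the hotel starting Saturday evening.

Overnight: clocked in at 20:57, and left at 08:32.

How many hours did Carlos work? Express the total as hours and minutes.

11 h 35 min

Overnight: 20:57 → midnight = 3 h 3 min; midnight → 08:32 = 8 h 32 min; span 11 h 35 min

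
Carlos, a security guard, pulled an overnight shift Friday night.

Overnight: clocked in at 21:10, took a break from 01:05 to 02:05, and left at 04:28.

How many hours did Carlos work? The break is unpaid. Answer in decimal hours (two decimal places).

6.30 hours

Overnight: 21:10 → midnight = 2 h 50 min; midnight → 04:28 = 4 h 28 min; span 7 h 18 min; less 60 min break → 6 h 18 min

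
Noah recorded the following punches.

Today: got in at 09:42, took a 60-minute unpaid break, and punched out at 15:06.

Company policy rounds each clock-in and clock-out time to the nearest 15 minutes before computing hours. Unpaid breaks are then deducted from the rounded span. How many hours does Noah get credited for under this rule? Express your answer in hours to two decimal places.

Today: in 09:42→09:45, out 15:06→15:00; 5 h 15 min − 60 min = 4 h 15 min

4.25 hours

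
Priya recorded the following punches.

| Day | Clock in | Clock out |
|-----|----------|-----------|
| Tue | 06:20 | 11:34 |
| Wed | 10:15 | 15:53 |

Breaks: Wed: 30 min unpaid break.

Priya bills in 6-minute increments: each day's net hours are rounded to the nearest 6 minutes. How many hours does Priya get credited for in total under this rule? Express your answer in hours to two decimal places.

Tue: 06:20–11:34 = 5 h 14 min → rounds to 5 h 12 min
Wed: 10:15–15:53 = 5 h 38 min − 30 min = 5 h 8 min → rounds to 5 h 6 min
Total credited: 10 h 18 min.

10.30 hours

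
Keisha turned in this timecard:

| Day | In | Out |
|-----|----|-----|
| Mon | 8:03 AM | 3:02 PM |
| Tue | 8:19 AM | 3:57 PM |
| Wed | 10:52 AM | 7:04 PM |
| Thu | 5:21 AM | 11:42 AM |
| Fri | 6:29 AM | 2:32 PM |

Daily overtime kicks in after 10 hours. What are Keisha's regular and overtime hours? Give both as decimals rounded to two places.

Mon: 8:03 AM–3:02 PM = 6 h 59 min
Tue: 8:19 AM–3:57 PM = 7 h 38 min
Wed: 10:52 AM–7:04 PM = 8 h 12 min
Thu: 5:21 AM–11:42 AM = 6 h 21 min
Fri: 6:29 AM–2:32 PM = 8 h 3 min
Mon reg 6 h 59 min / OT 0 h 0 min; Tue reg 7 h 38 min / OT 0 h 0 min; Wed reg 8 h 12 min / OT 0 h 0 min; Thu reg 6 h 21 min / OT 0 h 0 min; Fri reg 8 h 3 min / OT 0 h 0 min.
Totals: regular 37 h 13 min, overtime 0 h 0 min.

Regular 37.22 hours, overtime 0.00 hours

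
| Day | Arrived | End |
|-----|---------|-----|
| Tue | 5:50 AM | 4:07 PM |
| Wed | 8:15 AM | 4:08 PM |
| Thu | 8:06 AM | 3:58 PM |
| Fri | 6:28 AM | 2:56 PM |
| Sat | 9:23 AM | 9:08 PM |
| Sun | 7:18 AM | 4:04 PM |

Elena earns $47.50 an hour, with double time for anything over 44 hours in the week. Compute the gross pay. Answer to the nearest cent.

Tue: 5:50 AM–4:07 PM = 10 h 17 min
Wed: 8:15 AM–4:08 PM = 7 h 53 min
Thu: 8:06 AM–3:58 PM = 7 h 52 min
Fri: 6:28 AM–2:56 PM = 8 h 28 min
Sat: 9:23 AM–9:08 PM = 11 h 45 min
Sun: 7:18 AM–4:04 PM = 8 h 46 min
Total worked: 55 h 1 min = 3301 min.
Regular 44 h 0 min = 2640 min at $47.50/h; overtime 11 h 1 min = 661 min at $95.00/h.
Pay = (2640 × $47.50 + 661 × $95.00) ÷ 60 = $3136.58.

$3136.58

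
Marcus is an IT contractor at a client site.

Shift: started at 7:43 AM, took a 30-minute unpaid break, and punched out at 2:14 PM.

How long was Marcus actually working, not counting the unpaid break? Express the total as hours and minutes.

6 h 1 min

Shift: 7:43 AM–2:14 PM = 6 h 31 min; less 30 min break → 6 h 1 min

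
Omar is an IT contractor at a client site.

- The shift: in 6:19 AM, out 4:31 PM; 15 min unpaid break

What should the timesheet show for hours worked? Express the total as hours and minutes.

9 h 57 min

The shift: 6:19 AM–4:31 PM = 10 h 12 min; less 15 min break → 9 h 57 min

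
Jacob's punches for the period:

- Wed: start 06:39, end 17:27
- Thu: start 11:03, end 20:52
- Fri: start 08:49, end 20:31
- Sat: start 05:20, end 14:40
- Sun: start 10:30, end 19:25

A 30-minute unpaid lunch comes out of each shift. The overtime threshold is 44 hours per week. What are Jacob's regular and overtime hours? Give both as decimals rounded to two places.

Wed: 06:39–17:27 = 10 h 48 min; less 30 min break → 10 h 18 min
Thu: 11:03–20:52 = 9 h 49 min; less 30 min break → 9 h 19 min
Fri: 08:49–20:31 = 11 h 42 min; less 30 min break → 11 h 12 min
Sat: 05:20–14:40 = 9 h 20 min; less 30 min break → 8 h 50 min
Sun: 10:30–19:25 = 8 h 55 min; less 30 min break → 8 h 25 min
Total worked: 48 h 4 min = 48.07 h.
Threshold 44 h → overtime 4 h 4 min, regular 44 h 0 min.

Regular 44.00 hours, overtime 4.07 hours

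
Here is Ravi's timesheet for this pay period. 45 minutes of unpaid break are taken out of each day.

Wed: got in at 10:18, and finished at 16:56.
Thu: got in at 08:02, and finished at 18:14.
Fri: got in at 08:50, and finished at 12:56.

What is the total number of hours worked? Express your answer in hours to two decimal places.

Wed: 10:18–16:56 = 6 h 38 min; less 45 min break → 5 h 53 min
Thu: 08:02–18:14 = 10 h 12 min; less 45 min break → 9 h 27 min
Fri: 08:50–12:56 = 4 h 6 min; less 45 min break → 3 h 21 min
Total: 5 h 53 min + 9 h 27 min + 3 h 21 min = 18 h 41 min.

18.68 hours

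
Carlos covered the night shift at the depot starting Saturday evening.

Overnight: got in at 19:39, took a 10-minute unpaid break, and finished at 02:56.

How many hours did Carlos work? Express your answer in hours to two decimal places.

Overnight: 19:39 → midnight = 4 h 21 min; midnight → 02:56 = 2 h 56 min; span 7 h 17 min; less 10 min break → 7 h 7 min

7.12 hours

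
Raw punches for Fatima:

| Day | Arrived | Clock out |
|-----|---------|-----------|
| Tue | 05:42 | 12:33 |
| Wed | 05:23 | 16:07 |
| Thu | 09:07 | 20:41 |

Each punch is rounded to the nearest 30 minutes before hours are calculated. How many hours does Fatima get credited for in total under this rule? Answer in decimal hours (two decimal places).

29.00 hours

Tue: in 05:42→05:30, out 12:33→12:30; 7 h 0 min
Wed: in 05:23→05:30, out 16:07→16:00; 10 h 30 min
Thu: in 09:07→09:00, out 20:41→20:30; 11 h 30 min
Total credited: 29 h 0 min.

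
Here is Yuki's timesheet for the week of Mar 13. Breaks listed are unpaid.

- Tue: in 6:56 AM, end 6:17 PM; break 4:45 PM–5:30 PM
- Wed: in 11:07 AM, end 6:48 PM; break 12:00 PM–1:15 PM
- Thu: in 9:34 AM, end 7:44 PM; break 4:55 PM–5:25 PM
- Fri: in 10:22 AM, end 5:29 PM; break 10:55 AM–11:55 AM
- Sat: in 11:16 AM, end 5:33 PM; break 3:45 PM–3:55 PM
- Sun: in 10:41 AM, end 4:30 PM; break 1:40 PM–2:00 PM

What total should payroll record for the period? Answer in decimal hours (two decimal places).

44.42 hours

Tue: 6:56 AM–6:17 PM = 11 h 21 min; less 45 min break → 10 h 36 min
Wed: 11:07 AM–6:48 PM = 7 h 41 min; less 75 min break → 6 h 26 min
Thu: 9:34 AM–7:44 PM = 10 h 10 min; less 30 min break → 9 h 40 min
Fri: 10:22 AM–5:29 PM = 7 h 7 min; less 60 min break → 6 h 7 min
Sat: 11:16 AM–5:33 PM = 6 h 17 min; less 10 min break → 6 h 7 min
Sun: 10:41 AM–4:30 PM = 5 h 49 min; less 20 min break → 5 h 29 min
Total: 10 h 36 min + 6 h 26 min + 9 h 40 min + 6 h 7 min + 6 h 7 min + 5 h 29 min = 44 h 25 min.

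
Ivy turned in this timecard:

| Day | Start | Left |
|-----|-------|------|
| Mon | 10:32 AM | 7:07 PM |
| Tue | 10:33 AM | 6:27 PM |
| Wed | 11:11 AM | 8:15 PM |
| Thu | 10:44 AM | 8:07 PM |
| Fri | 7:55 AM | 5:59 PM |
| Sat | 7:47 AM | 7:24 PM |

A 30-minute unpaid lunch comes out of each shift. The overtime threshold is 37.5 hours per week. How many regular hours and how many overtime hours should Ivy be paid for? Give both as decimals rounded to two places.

Mon: 10:32 AM–7:07 PM = 8 h 35 min; less 30 min break → 8 h 5 min
Tue: 10:33 AM–6:27 PM = 7 h 54 min; less 30 min break → 7 h 24 min
Wed: 11:11 AM–8:15 PM = 9 h 4 min; less 30 min break → 8 h 34 min
Thu: 10:44 AM–8:07 PM = 9 h 23 min; less 30 min break → 8 h 53 min
Fri: 7:55 AM–5:59 PM = 10 h 4 min; less 30 min break → 9 h 34 min
Sat: 7:47 AM–7:24 PM = 11 h 37 min; less 30 min break → 11 h 7 min
Total worked: 53 h 37 min = 53.62 h.
Threshold 37.5 h → overtime 16 h 7 min, regular 37 h 30 min.

Regular 37.50 hours, overtime 16.12 hours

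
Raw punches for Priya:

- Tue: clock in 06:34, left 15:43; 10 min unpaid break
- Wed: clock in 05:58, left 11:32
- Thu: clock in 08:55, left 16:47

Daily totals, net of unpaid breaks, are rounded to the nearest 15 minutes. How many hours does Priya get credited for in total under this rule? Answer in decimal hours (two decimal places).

22.25 hours

Tue: 06:34–15:43 = 9 h 9 min − 10 min = 8 h 59 min → rounds to 9 h 0 min
Wed: 05:58–11:32 = 5 h 34 min → rounds to 5 h 30 min
Thu: 08:55–16:47 = 7 h 52 min → rounds to 7 h 45 min
Total credited: 22 h 15 min.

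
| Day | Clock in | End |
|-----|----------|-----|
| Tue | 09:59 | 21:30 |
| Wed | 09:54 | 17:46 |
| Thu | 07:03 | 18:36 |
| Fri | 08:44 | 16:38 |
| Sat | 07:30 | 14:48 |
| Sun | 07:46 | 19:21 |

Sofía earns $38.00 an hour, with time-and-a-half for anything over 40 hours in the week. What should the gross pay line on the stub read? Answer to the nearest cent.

$2529.85

Tue: 09:59–21:30 = 11 h 31 min
Wed: 09:54–17:46 = 7 h 52 min
Thu: 07:03–18:36 = 11 h 33 min
Fri: 08:44–16:38 = 7 h 54 min
Sat: 07:30–14:48 = 7 h 18 min
Sun: 07:46–19:21 = 11 h 35 min
Total worked: 57 h 43 min = 3463 min.
Regular 40 h 0 min = 2400 min at $38.00/h; overtime 17 h 43 min = 1063 min at $57.00/h.
Pay = (2400 × $38.00 + 1063 × $57.00) ÷ 60 = $2529.85.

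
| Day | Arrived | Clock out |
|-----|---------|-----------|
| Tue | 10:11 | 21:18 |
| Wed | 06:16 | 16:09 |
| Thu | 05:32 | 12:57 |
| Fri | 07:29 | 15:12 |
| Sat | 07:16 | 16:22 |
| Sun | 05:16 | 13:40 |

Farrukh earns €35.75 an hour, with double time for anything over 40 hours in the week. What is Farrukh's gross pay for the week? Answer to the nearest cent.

€2404.78

Tue: 10:11–21:18 = 11 h 7 min
Wed: 06:16–16:09 = 9 h 53 min
Thu: 05:32–12:57 = 7 h 25 min
Fri: 07:29–15:12 = 7 h 43 min
Sat: 07:16–16:22 = 9 h 6 min
Sun: 05:16–13:40 = 8 h 24 min
Total worked: 53 h 38 min = 3218 min.
Regular 40 h 0 min = 2400 min at €35.75/h; overtime 13 h 38 min = 818 min at €71.50/h.
Pay = (2400 × €35.75 + 818 × €71.50) ÷ 60 = €2404.78.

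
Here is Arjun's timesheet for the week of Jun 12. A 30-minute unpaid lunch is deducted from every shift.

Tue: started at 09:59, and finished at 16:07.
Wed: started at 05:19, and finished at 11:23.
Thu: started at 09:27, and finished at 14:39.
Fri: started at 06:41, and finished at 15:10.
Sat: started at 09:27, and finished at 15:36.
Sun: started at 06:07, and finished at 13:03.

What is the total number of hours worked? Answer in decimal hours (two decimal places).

35.97 hours

Tue: 09:59–16:07 = 6 h 8 min; less 30 min break → 5 h 38 min
Wed: 05:19–11:23 = 6 h 4 min; less 30 min break → 5 h 34 min
Thu: 09:27–14:39 = 5 h 12 min; less 30 min break → 4 h 42 min
Fri: 06:41–15:10 = 8 h 29 min; less 30 min break → 7 h 59 min
Sat: 09:27–15:36 = 6 h 9 min; less 30 min break → 5 h 39 min
Sun: 06:07–13:03 = 6 h 56 min; less 30 min break → 6 h 26 min
Total: 5 h 38 min + 5 h 34 min + 4 h 42 min + 7 h 59 min + 5 h 39 min + 6 h 26 min = 35 h 58 min.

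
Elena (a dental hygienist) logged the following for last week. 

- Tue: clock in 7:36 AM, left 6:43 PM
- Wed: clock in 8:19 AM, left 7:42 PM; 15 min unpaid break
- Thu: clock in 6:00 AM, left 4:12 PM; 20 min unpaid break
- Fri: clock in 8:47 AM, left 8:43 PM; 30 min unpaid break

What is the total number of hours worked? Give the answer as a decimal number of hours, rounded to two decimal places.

43.55 hours

Tue: 7:36 AM–6:43 PM = 11 h 7 min
Wed: 8:19 AM–7:42 PM = 11 h 23 min; less 15 min break → 11 h 8 min
Thu: 6:00 AM–4:12 PM = 10 h 12 min; less 20 min break → 9 h 52 min
Fri: 8:47 AM–8:43 PM = 11 h 56 min; less 30 min break → 11 h 26 min
Total: 11 h 7 min + 11 h 8 min + 9 h 52 min + 11 h 26 min = 43 h 33 min.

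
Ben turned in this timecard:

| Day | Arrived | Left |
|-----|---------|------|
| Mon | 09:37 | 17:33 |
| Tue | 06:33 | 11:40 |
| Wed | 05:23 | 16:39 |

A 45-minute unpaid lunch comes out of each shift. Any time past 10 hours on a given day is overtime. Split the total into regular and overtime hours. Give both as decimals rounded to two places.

Mon: 09:37–17:33 = 7 h 56 min; less 45 min break → 7 h 11 min
Tue: 06:33–11:40 = 5 h 7 min; less 45 min break → 4 h 22 min
Wed: 05:23–16:39 = 11 h 16 min; less 45 min break → 10 h 31 min
Mon reg 7 h 11 min / OT 0 h 0 min; Tue reg 4 h 22 min / OT 0 h 0 min; Wed reg 10 h 0 min / OT 0 h 31 min.
Totals: regular 21 h 33 min, overtime 0 h 31 min.

Regular 21.55 hours, overtime 0.52 hours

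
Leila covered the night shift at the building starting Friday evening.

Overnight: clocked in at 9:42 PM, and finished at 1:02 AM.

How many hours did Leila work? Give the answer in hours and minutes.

3 h 20 min

Overnight: 9:42 PM → midnight = 2 h 18 min; midnight → 1:02 AM = 1 h 2 min; span 3 h 20 min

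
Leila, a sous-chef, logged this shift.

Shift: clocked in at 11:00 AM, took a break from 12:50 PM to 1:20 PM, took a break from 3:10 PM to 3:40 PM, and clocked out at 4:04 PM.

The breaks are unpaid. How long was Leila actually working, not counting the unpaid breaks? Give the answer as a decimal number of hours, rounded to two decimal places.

Shift: 11:00 AM–4:04 PM = 5 h 4 min; less 60 min break → 4 h 4 min

4.07 hours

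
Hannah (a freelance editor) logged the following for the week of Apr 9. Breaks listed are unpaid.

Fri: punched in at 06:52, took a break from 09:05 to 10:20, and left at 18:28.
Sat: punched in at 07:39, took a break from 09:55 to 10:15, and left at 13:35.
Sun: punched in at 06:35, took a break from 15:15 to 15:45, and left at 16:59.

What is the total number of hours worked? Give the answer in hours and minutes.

25 h 51 min

Fri: 06:52–18:28 = 11 h 36 min; less 75 min break → 10 h 21 min
Sat: 07:39–13:35 = 5 h 56 min; less 20 min break → 5 h 36 min
Sun: 06:35–16:59 = 10 h 24 min; less 30 min break → 9 h 54 min
Total: 10 h 21 min + 5 h 36 min + 9 h 54 min = 25 h 51 min.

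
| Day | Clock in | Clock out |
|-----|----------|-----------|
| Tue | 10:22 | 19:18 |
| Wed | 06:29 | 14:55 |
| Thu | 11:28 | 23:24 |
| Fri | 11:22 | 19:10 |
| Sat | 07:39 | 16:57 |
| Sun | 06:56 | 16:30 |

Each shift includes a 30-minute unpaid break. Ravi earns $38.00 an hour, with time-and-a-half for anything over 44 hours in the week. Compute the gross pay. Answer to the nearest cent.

Tue: 10:22–19:18 = 8 h 56 min; less 30 min break → 8 h 26 min
Wed: 06:29–14:55 = 8 h 26 min; less 30 min break → 7 h 56 min
Thu: 11:28–23:24 = 11 h 56 min; less 30 min break → 11 h 26 min
Fri: 11:22–19:10 = 7 h 48 min; less 30 min break → 7 h 18 min
Sat: 07:39–16:57 = 9 h 18 min; less 30 min break → 8 h 48 min
Sun: 06:56–16:30 = 9 h 34 min; less 30 min break → 9 h 4 min
Total worked: 52 h 58 min = 3178 min.
Regular 44 h 0 min = 2640 min at $38.00/h; overtime 8 h 58 min = 538 min at $57.00/h.
Pay = (2640 × $38.00 + 538 × $57.00) ÷ 60 = $2183.10.

$2183.10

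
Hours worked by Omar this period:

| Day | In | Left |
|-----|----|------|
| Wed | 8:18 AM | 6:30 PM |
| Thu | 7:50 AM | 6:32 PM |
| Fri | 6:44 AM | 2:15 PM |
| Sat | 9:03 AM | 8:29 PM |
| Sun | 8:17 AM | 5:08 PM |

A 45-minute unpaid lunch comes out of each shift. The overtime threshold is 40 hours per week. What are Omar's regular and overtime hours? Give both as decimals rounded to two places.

Wed: 8:18 AM–6:30 PM = 10 h 12 min; less 45 min break → 9 h 27 min
Thu: 7:50 AM–6:32 PM = 10 h 42 min; less 45 min break → 9 h 57 min
Fri: 6:44 AM–2:15 PM = 7 h 31 min; less 45 min break → 6 h 46 min
Sat: 9:03 AM–8:29 PM = 11 h 26 min; less 45 min break → 10 h 41 min
Sun: 8:17 AM–5:08 PM = 8 h 51 min; less 45 min break → 8 h 6 min
Total worked: 44 h 57 min = 44.95 h.
Threshold 40 h → overtime 4 h 57 min, regular 40 h 0 min.

Regular 40.00 hours, overtime 4.95 hours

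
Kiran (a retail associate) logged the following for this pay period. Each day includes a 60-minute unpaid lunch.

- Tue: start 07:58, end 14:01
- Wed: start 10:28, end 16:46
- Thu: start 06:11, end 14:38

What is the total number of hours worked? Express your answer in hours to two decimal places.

17.80 hours

Tue: 07:58–14:01 = 6 h 3 min; less 60 min break → 5 h 3 min
Wed: 10:28–16:46 = 6 h 18 min; less 60 min break → 5 h 18 min
Thu: 06:11–14:38 = 8 h 27 min; less 60 min break → 7 h 27 min
Total: 5 h 3 min + 5 h 18 min + 7 h 27 min = 17 h 48 min.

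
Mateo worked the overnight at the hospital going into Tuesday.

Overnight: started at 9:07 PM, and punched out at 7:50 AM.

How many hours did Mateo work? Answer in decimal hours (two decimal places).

Overnight: 9:07 PM → midnight = 2 h 53 min; midnight → 7:50 AM = 7 h 50 min; span 10 h 43 min

10.72 hours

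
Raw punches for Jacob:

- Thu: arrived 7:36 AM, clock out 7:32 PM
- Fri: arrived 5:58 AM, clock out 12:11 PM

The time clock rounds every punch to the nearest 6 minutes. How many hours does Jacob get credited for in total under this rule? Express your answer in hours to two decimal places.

Thu: in 7:36 AM→7:36 AM, out 7:32 PM→7:30 PM; 11 h 54 min
Fri: in 5:58 AM→6:00 AM, out 12:11 PM→12:12 PM; 6 h 12 min
Total credited: 18 h 6 min.

18.10 hours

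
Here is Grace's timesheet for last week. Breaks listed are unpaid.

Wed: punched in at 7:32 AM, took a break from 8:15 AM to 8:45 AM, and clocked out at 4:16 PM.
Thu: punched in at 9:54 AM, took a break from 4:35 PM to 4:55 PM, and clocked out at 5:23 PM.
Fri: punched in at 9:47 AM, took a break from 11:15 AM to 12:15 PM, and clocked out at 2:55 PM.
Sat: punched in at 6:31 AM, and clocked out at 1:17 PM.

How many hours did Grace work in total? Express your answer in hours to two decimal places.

26.28 hours

Wed: 7:32 AM–4:16 PM = 8 h 44 min; less 30 min break → 8 h 14 min
Thu: 9:54 AM–5:23 PM = 7 h 29 min; less 20 min break → 7 h 9 min
Fri: 9:47 AM–2:55 PM = 5 h 8 min; less 60 min break → 4 h 8 min
Sat: 6:31 AM–1:17 PM = 6 h 46 min
Total: 8 h 14 min + 7 h 9 min + 4 h 8 min + 6 h 46 min = 26 h 17 min.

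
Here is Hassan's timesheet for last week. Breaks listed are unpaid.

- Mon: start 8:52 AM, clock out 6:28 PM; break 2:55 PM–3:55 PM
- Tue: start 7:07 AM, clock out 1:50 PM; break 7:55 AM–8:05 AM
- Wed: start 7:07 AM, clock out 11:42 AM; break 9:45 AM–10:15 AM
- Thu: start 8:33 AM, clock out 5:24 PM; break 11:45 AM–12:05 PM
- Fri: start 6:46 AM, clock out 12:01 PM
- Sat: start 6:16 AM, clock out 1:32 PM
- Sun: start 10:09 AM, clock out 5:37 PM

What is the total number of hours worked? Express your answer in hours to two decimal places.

Mon: 8:52 AM–6:28 PM = 9 h 36 min; less 60 min break → 8 h 36 min
Tue: 7:07 AM–1:50 PM = 6 h 43 min; less 10 min break → 6 h 33 min
Wed: 7:07 AM–11:42 AM = 4 h 35 min; less 30 min break → 4 h 5 min
Thu: 8:33 AM–5:24 PM = 8 h 51 min; less 20 min break → 8 h 31 min
Fri: 6:46 AM–12:01 PM = 5 h 15 min
Sat: 6:16 AM–1:32 PM = 7 h 16 min
Sun: 10:09 AM–5:37 PM = 7 h 28 min
Total: 8 h 36 min + 6 h 33 min + 4 h 5 min + 8 h 31 min + 5 h 15 min + 7 h 16 min + 7 h 28 min = 47 h 44 min.

47.73 hours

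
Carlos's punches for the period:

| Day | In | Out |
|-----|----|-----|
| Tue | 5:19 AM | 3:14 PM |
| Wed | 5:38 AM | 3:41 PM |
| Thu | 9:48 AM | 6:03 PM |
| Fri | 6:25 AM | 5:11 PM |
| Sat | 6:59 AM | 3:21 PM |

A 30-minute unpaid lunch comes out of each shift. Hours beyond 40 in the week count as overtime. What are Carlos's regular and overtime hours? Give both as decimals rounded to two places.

Tue: 5:19 AM–3:14 PM = 9 h 55 min; less 30 min break → 9 h 25 min
Wed: 5:38 AM–3:41 PM = 10 h 3 min; less 30 min break → 9 h 33 min
Thu: 9:48 AM–6:03 PM = 8 h 15 min; less 30 min break → 7 h 45 min
Fri: 6:25 AM–5:11 PM = 10 h 46 min; less 30 min break → 10 h 16 min
Sat: 6:59 AM–3:21 PM = 8 h 22 min; less 30 min break → 7 h 52 min
Total worked: 44 h 51 min = 44.85 h.
Threshold 40 h → overtime 4 h 51 min, regular 40 h 0 min.

Regular 40.00 hours, overtime 4.85 hours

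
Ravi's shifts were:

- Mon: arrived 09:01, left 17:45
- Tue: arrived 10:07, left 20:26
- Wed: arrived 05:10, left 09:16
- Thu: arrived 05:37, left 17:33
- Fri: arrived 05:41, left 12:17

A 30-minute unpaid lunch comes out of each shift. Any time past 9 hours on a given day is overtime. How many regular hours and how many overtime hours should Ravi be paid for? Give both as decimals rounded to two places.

Regular 35.93 hours, overtime 3.25 hours

Mon: 09:01–17:45 = 8 h 44 min; less 30 min break → 8 h 14 min
Tue: 10:07–20:26 = 10 h 19 min; less 30 min break → 9 h 49 min
Wed: 05:10–09:16 = 4 h 6 min; less 30 min break → 3 h 36 min
Thu: 05:37–17:33 = 11 h 56 min; less 30 min break → 11 h 26 min
Fri: 05:41–12:17 = 6 h 36 min; less 30 min break → 6 h 6 min
Mon reg 8 h 14 min / OT 0 h 0 min; Tue reg 9 h 0 min / OT 0 h 49 min; Wed reg 3 h 36 min / OT 0 h 0 min; Thu reg 9 h 0 min / OT 2 h 26 min; Fri reg 6 h 6 min / OT 0 h 0 min.
Totals: regular 35 h 56 min, overtime 3 h 15 min.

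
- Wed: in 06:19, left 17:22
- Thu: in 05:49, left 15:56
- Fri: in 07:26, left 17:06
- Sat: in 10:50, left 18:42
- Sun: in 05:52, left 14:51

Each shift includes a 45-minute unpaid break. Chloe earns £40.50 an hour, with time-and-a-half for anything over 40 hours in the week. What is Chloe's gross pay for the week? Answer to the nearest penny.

Wed: 06:19–17:22 = 11 h 3 min; less 45 min break → 10 h 18 min
Thu: 05:49–15:56 = 10 h 7 min; less 45 min break → 9 h 22 min
Fri: 07:26–17:06 = 9 h 40 min; less 45 min break → 8 h 55 min
Sat: 10:50–18:42 = 7 h 52 min; less 45 min break → 7 h 7 min
Sun: 05:52–14:51 = 8 h 59 min; less 45 min break → 8 h 14 min
Total worked: 43 h 56 min = 2636 min.
Regular 40 h 0 min = 2400 min at £40.50/h; overtime 3 h 56 min = 236 min at £60.75/h.
Pay = (2400 × £40.50 + 236 × £60.75) ÷ 60 = £1858.95.

£1858.95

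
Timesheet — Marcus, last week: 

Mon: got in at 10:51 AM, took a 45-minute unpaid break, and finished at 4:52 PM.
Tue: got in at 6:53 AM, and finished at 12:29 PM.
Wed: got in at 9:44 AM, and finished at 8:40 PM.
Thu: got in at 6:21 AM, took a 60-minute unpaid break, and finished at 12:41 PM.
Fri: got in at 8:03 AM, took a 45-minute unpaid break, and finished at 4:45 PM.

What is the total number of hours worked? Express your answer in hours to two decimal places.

35.08 hours

Mon: 10:51 AM–4:52 PM = 6 h 1 min; less 45 min break → 5 h 16 min
Tue: 6:53 AM–12:29 PM = 5 h 36 min
Wed: 9:44 AM–8:40 PM = 10 h 56 min
Thu: 6:21 AM–12:41 PM = 6 h 20 min; less 60 min break → 5 h 20 min
Fri: 8:03 AM–4:45 PM = 8 h 42 min; less 45 min break → 7 h 57 min
Total: 5 h 16 min + 5 h 36 min + 10 h 56 min + 5 h 20 min + 7 h 57 min = 35 h 5 min.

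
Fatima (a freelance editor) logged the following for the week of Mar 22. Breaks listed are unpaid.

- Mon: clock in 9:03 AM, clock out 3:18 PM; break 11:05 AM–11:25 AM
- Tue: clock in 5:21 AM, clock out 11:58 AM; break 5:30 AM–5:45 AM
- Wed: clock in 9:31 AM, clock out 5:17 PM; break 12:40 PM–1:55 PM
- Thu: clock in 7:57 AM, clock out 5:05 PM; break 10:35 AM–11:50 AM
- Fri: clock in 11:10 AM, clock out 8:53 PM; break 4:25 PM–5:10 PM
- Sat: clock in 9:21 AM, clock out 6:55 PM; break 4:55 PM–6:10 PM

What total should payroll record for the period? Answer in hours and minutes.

43 h 58 min

Mon: 9:03 AM–3:18 PM = 6 h 15 min; less 20 min break → 5 h 55 min
Tue: 5:21 AM–11:58 AM = 6 h 37 min; less 15 min break → 6 h 22 min
Wed: 9:31 AM–5:17 PM = 7 h 46 min; less 75 min break → 6 h 31 min
Thu: 7:57 AM–5:05 PM = 9 h 8 min; less 75 min break → 7 h 53 min
Fri: 11:10 AM–8:53 PM = 9 h 43 min; less 45 min break → 8 h 58 min
Sat: 9:21 AM–6:55 PM = 9 h 34 min; less 75 min break → 8 h 19 min
Total: 5 h 55 min + 6 h 22 min + 6 h 31 min + 7 h 53 min + 8 h 58 min + 8 h 19 min = 43 h 58 min.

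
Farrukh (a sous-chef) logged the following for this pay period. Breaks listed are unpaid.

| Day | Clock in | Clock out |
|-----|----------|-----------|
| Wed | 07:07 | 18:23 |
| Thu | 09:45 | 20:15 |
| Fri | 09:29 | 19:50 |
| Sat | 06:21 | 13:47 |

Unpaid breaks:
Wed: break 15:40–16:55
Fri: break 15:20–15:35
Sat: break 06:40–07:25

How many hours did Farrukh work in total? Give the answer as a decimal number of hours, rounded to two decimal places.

Wed: 07:07–18:23 = 11 h 16 min; less 75 min break → 10 h 1 min
Thu: 09:45–20:15 = 10 h 30 min
Fri: 09:29–19:50 = 10 h 21 min; less 15 min break → 10 h 6 min
Sat: 06:21–13:47 = 7 h 26 min; less 45 min break → 6 h 41 min
Total: 10 h 1 min + 10 h 30 min + 10 h 6 min + 6 h 41 min = 37 h 18 min.

37.30 hours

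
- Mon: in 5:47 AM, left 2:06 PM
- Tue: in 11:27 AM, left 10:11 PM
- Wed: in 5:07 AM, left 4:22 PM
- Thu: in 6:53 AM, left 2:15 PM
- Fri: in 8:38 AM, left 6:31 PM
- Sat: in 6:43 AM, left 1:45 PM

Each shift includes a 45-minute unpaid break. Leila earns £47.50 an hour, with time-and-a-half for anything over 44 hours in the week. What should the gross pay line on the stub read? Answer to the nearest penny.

£2523.44

Mon: 5:47 AM–2:06 PM = 8 h 19 min; less 45 min break → 7 h 34 min
Tue: 11:27 AM–10:11 PM = 10 h 44 min; less 45 min break → 9 h 59 min
Wed: 5:07 AM–4:22 PM = 11 h 15 min; less 45 min break → 10 h 30 min
Thu: 6:53 AM–2:15 PM = 7 h 22 min; less 45 min break → 6 h 37 min
Fri: 8:38 AM–6:31 PM = 9 h 53 min; less 45 min break → 9 h 8 min
Sat: 6:43 AM–1:45 PM = 7 h 2 min; less 45 min break → 6 h 17 min
Total worked: 50 h 5 min = 3005 min.
Regular 44 h 0 min = 2640 min at £47.50/h; overtime 6 h 5 min = 365 min at £71.25/h.
Pay = (2640 × £47.50 + 365 × £71.25) ÷ 60 = £2523.44.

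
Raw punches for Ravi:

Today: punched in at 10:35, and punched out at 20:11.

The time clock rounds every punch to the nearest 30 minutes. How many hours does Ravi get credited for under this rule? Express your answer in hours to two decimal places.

Today: in 10:35→10:30, out 20:11→20:00; 9 h 30 min

9.50 hours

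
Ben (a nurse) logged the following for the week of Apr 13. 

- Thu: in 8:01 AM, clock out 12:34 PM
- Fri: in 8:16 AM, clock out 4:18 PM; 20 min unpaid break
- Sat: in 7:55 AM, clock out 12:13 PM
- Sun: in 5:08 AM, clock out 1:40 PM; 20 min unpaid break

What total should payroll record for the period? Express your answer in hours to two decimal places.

24.75 hours

Thu: 8:01 AM–12:34 PM = 4 h 33 min
Fri: 8:16 AM–4:18 PM = 8 h 2 min; less 20 min break → 7 h 42 min
Sat: 7:55 AM–12:13 PM = 4 h 18 min
Sun: 5:08 AM–1:40 PM = 8 h 32 min; less 20 min break → 8 h 12 min
Total: 4 h 33 min + 7 h 42 min + 4 h 18 min + 8 h 12 min = 24 h 45 min.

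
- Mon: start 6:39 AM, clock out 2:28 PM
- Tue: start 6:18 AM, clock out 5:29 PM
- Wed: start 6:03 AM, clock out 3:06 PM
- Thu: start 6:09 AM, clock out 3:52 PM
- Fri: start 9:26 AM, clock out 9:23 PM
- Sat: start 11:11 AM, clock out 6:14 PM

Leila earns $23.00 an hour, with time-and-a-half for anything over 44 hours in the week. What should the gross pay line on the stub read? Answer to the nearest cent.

$1452.45

Mon: 6:39 AM–2:28 PM = 7 h 49 min
Tue: 6:18 AM–5:29 PM = 11 h 11 min
Wed: 6:03 AM–3:06 PM = 9 h 3 min
Thu: 6:09 AM–3:52 PM = 9 h 43 min
Fri: 9:26 AM–9:23 PM = 11 h 57 min
Sat: 11:11 AM–6:14 PM = 7 h 3 min
Total worked: 56 h 46 min = 3406 min.
Regular 44 h 0 min = 2640 min at $23.00/h; overtime 12 h 46 min = 766 min at $34.50/h.
Pay = (2640 × $23.00 + 766 × $34.50) ÷ 60 = $1452.45.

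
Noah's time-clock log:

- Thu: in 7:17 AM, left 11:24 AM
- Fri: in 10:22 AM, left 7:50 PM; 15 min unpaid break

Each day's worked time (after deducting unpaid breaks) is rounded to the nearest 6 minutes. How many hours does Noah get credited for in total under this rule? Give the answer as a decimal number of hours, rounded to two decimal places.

Thu: 7:17 AM–11:24 AM = 4 h 7 min → rounds to 4 h 6 min
Fri: 10:22 AM–7:50 PM = 9 h 28 min − 15 min = 9 h 13 min → rounds to 9 h 12 min
Total credited: 13 h 18 min.

13.30 hours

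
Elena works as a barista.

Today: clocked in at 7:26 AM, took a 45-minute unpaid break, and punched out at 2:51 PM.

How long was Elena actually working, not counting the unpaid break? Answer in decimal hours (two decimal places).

6.67 hours

Today: 7:26 AM–2:51 PM = 7 h 25 min; less 45 min break → 6 h 40 min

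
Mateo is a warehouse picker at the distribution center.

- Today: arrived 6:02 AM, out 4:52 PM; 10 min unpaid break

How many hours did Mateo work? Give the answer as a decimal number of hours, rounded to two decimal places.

10.67 hours

Today: 6:02 AM–4:52 PM = 10 h 50 min; less 10 min break → 10 h 40 min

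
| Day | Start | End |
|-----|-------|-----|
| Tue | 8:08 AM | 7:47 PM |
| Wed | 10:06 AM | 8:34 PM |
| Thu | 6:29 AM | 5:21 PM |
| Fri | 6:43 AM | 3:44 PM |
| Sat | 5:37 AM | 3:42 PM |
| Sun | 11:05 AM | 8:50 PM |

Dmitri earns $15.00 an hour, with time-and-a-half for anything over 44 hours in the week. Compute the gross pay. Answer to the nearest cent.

Tue: 8:08 AM–7:47 PM = 11 h 39 min
Wed: 10:06 AM–8:34 PM = 10 h 28 min
Thu: 6:29 AM–5:21 PM = 10 h 52 min
Fri: 6:43 AM–3:44 PM = 9 h 1 min
Sat: 5:37 AM–3:42 PM = 10 h 5 min
Sun: 11:05 AM–8:50 PM = 9 h 45 min
Total worked: 61 h 50 min = 3710 min.
Regular 44 h 0 min = 2640 min at $15.00/h; overtime 17 h 50 min = 1070 min at $22.50/h.
Pay = (2640 × $15.00 + 1070 × $22.50) ÷ 60 = $1061.25.

$1061.25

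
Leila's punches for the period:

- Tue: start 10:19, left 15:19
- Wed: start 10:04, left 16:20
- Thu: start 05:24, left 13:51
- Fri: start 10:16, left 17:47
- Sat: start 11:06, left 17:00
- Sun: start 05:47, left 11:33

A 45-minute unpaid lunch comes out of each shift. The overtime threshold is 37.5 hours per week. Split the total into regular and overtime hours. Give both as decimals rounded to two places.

Tue: 10:19–15:19 = 5 h 0 min; less 45 min break → 4 h 15 min
Wed: 10:04–16:20 = 6 h 16 min; less 45 min break → 5 h 31 min
Thu: 05:24–13:51 = 8 h 27 min; less 45 min break → 7 h 42 min
Fri: 10:16–17:47 = 7 h 31 min; less 45 min break → 6 h 46 min
Sat: 11:06–17:00 = 5 h 54 min; less 45 min break → 5 h 9 min
Sun: 05:47–11:33 = 5 h 46 min; less 45 min break → 5 h 1 min
Total worked: 34 h 24 min = 34.40 h.
Threshold 37.5 h → overtime 0 h 0 min, regular 34 h 24 min.

Regular 34.40 hours, overtime 0.00 hours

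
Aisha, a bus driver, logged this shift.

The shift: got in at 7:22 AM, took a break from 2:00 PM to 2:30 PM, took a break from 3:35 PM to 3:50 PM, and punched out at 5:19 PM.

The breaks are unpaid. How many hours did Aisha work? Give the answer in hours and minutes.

9 h 12 min

The shift: 7:22 AM–5:19 PM = 9 h 57 min; less 45 min break → 9 h 12 min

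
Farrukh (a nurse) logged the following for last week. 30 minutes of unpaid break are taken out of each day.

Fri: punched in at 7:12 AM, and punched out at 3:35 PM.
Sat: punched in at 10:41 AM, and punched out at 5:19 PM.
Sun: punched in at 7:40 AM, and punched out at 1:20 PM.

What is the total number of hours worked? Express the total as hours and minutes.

19 h 11 min

Fri: 7:12 AM–3:35 PM = 8 h 23 min; less 30 min break → 7 h 53 min
Sat: 10:41 AM–5:19 PM = 6 h 38 min; less 30 min break → 6 h 8 min
Sun: 7:40 AM–1:20 PM = 5 h 40 min; less 30 min break → 5 h 10 min
Total: 7 h 53 min + 6 h 8 min + 5 h 10 min = 19 h 11 min.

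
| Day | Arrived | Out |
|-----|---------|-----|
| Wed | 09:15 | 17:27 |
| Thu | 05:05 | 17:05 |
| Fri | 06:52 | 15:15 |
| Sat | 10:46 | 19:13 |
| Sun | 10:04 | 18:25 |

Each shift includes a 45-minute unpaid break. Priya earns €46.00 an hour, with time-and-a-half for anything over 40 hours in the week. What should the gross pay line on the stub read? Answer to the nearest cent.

€1952.70

Wed: 09:15–17:27 = 8 h 12 min; less 45 min break → 7 h 27 min
Thu: 05:05–17:05 = 12 h 0 min; less 45 min break → 11 h 15 min
Fri: 06:52–15:15 = 8 h 23 min; less 45 min break → 7 h 38 min
Sat: 10:46–19:13 = 8 h 27 min; less 45 min break → 7 h 42 min
Sun: 10:04–18:25 = 8 h 21 min; less 45 min break → 7 h 36 min
Total worked: 41 h 38 min = 2498 min.
Regular 40 h 0 min = 2400 min at €46.00/h; overtime 1 h 38 min = 98 min at €69.00/h.
Pay = (2400 × €46.00 + 98 × €69.00) ÷ 60 = €1952.70.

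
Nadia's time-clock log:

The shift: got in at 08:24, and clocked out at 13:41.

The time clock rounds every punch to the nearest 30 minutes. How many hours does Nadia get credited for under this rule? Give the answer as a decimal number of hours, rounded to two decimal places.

The shift: in 08:24→08:30, out 13:41→13:30; 5 h 0 min

5.00 hours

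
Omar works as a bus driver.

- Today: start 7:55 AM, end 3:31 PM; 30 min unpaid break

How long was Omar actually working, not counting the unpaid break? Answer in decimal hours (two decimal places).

Today: 7:55 AM–3:31 PM = 7 h 36 min; less 30 min break → 7 h 6 min

7.10 hours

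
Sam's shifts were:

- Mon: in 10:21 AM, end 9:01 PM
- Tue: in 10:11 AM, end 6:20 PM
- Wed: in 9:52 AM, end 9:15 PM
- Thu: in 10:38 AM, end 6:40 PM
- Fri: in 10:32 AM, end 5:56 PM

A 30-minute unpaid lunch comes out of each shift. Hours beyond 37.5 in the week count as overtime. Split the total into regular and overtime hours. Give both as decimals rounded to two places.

Mon: 10:21 AM–9:01 PM = 10 h 40 min; less 30 min break → 10 h 10 min
Tue: 10:11 AM–6:20 PM = 8 h 9 min; less 30 min break → 7 h 39 min
Wed: 9:52 AM–9:15 PM = 11 h 23 min; less 30 min break → 10 h 53 min
Thu: 10:38 AM–6:40 PM = 8 h 2 min; less 30 min break → 7 h 32 min
Fri: 10:32 AM–5:56 PM = 7 h 24 min; less 30 min break → 6 h 54 min
Total worked: 43 h 8 min = 43.13 h.
Threshold 37.5 h → overtime 5 h 38 min, regular 37 h 30 min.

Regular 37.50 hours, overtime 5.63 hours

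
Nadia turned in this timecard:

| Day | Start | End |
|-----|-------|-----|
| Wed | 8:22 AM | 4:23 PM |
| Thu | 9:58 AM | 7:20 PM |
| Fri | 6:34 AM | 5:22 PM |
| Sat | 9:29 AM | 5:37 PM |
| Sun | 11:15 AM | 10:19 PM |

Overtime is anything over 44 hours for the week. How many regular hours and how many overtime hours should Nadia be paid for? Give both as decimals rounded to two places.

Regular 44.00 hours, overtime 3.38 hours

Wed: 8:22 AM–4:23 PM = 8 h 1 min
Thu: 9:58 AM–7:20 PM = 9 h 22 min
Fri: 6:34 AM–5:22 PM = 10 h 48 min
Sat: 9:29 AM–5:37 PM = 8 h 8 min
Sun: 11:15 AM–10:19 PM = 11 h 4 min
Total worked: 47 h 23 min = 47.38 h.
Threshold 44 h → overtime 3 h 23 min, regular 44 h 0 min.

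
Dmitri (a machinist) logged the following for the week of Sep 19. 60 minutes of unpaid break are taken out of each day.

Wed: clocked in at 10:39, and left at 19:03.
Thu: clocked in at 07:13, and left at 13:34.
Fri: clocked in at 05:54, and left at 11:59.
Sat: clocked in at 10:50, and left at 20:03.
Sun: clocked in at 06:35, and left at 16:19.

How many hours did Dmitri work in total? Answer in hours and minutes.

34 h 47 min

Wed: 10:39–19:03 = 8 h 24 min; less 60 min break → 7 h 24 min
Thu: 07:13–13:34 = 6 h 21 min; less 60 min break → 5 h 21 min
Fri: 05:54–11:59 = 6 h 5 min; less 60 min break → 5 h 5 min
Sat: 10:50–20:03 = 9 h 13 min; less 60 min break → 8 h 13 min
Sun: 06:35–16:19 = 9 h 44 min; less 60 min break → 8 h 44 min
Total: 7 h 24 min + 5 h 21 min + 5 h 5 min + 8 h 13 min + 8 h 44 min = 34 h 47 min.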